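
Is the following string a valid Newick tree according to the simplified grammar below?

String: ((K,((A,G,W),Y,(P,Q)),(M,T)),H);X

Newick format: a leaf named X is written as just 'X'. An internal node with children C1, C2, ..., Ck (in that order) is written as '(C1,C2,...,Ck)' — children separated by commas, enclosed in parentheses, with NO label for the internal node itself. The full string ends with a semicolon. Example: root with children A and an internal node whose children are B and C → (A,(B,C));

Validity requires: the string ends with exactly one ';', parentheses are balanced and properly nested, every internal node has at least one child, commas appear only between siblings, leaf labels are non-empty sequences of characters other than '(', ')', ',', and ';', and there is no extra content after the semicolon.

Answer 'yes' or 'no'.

Input: ((K,((A,G,W),Y,(P,Q)),(M,T)),H);X
Paren balance: 6 '(' vs 6 ')' OK
Ends with single ';': False
Full parse: FAILS (must end with ;)
Valid: False

Answer: no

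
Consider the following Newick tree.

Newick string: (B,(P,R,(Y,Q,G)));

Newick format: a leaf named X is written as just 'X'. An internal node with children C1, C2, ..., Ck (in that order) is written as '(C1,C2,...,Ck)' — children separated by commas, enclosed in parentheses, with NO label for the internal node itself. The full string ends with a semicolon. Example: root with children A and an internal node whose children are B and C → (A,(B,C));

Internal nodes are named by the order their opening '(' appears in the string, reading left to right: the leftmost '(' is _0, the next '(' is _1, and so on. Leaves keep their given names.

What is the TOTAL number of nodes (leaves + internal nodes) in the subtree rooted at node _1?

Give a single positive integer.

Answer: 7

Derivation:
Newick: (B,(P,R,(Y,Q,G)));
Locate _1: it is the '(' at position 3 (the 2nd '(' reading left to right).
Query: subtree rooted at _1
_1: subtree_size = 1 + 6
  P: subtree_size = 1 + 0
  R: subtree_size = 1 + 0
  _2: subtree_size = 1 + 3
    Y: subtree_size = 1 + 0
    Q: subtree_size = 1 + 0
    G: subtree_size = 1 + 0
Total subtree size of _1: 7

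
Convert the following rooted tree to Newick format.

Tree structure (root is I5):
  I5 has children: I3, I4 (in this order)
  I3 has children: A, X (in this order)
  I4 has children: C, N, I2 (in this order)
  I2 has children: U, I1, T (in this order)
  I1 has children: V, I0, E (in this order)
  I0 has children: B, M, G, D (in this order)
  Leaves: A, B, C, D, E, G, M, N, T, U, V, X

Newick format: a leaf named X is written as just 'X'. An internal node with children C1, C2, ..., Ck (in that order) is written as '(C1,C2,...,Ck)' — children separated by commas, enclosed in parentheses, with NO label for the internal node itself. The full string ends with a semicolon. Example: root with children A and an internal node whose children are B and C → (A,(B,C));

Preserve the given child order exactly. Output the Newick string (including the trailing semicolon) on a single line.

Answer: ((A,X),(C,N,(U,(V,(B,M,G,D),E),T)));

Derivation:
internal I5 with children ['I3', 'I4']
  internal I3 with children ['A', 'X']
    leaf 'A' → 'A'
    leaf 'X' → 'X'
  → '(A,X)'
  internal I4 with children ['C', 'N', 'I2']
    leaf 'C' → 'C'
    leaf 'N' → 'N'
    internal I2 with children ['U', 'I1', 'T']
      leaf 'U' → 'U'
      internal I1 with children ['V', 'I0', 'E']
        leaf 'V' → 'V'
        internal I0 with children ['B', 'M', 'G', 'D']
          leaf 'B' → 'B'
          leaf 'M' → 'M'
          leaf 'G' → 'G'
          leaf 'D' → 'D'
        → '(B,M,G,D)'
        leaf 'E' → 'E'
      → '(V,(B,M,G,D),E)'
      leaf 'T' → 'T'
    → '(U,(V,(B,M,G,D),E),T)'
  → '(C,N,(U,(V,(B,M,G,D),E),T))'
→ '((A,X),(C,N,(U,(V,(B,M,G,D),E),T)))'
Final: ((A,X),(C,N,(U,(V,(B,M,G,D),E),T)));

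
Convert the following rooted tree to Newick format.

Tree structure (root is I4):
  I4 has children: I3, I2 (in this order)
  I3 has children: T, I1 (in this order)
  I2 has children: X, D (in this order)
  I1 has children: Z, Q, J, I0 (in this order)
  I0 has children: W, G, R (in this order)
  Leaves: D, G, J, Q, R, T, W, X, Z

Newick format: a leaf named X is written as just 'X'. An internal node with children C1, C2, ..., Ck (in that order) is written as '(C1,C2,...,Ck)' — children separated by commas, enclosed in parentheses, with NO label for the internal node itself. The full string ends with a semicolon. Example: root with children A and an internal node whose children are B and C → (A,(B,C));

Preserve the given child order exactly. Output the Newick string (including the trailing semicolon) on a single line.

Answer: ((T,(Z,Q,J,(W,G,R))),(X,D));

Derivation:
internal I4 with children ['I3', 'I2']
  internal I3 with children ['T', 'I1']
    leaf 'T' → 'T'
    internal I1 with children ['Z', 'Q', 'J', 'I0']
      leaf 'Z' → 'Z'
      leaf 'Q' → 'Q'
      leaf 'J' → 'J'
      internal I0 with children ['W', 'G', 'R']
        leaf 'W' → 'W'
        leaf 'G' → 'G'
        leaf 'R' → 'R'
      → '(W,G,R)'
    → '(Z,Q,J,(W,G,R))'
  → '(T,(Z,Q,J,(W,G,R)))'
  internal I2 with children ['X', 'D']
    leaf 'X' → 'X'
    leaf 'D' → 'D'
  → '(X,D)'
→ '((T,(Z,Q,J,(W,G,R))),(X,D))'
Final: ((T,(Z,Q,J,(W,G,R))),(X,D));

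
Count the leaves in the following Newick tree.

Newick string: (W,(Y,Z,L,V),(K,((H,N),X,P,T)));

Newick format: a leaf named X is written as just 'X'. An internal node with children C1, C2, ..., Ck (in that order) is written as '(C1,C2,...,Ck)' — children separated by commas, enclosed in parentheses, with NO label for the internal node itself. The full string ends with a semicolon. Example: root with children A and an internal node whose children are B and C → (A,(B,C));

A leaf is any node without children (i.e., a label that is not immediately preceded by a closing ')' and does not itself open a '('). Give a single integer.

Newick: (W,(Y,Z,L,V),(K,((H,N),X,P,T)));
Scan left-to-right; a leaf is any maximal label run not followed by '(':
  pos 1: leaf 'W' → count = 1
  pos 4: leaf 'Y' → count = 2
  pos 6: leaf 'Z' → count = 3
  pos 8: leaf 'L' → count = 4
  pos 10: leaf 'V' → count = 5
  pos 14: leaf 'K' → count = 6
  pos 18: leaf 'H' → count = 7
  pos 20: leaf 'N' → count = 8
  pos 23: leaf 'X' → count = 9
  pos 25: leaf 'P' → count = 10
  pos 27: leaf 'T' → count = 11
Total leaves: 11

Answer: 11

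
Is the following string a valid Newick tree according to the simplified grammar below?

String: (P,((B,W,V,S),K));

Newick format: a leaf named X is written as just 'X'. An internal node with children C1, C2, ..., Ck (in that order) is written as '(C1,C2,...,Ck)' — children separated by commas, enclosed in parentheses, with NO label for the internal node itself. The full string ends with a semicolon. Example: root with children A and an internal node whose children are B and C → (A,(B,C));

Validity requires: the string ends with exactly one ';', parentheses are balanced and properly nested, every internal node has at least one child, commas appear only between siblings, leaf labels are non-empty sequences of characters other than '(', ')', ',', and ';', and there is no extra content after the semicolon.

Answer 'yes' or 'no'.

Answer: yes

Derivation:
Input: (P,((B,W,V,S),K));
Paren balance: 3 '(' vs 3 ')' OK
Ends with single ';': True
Full parse: OK
Valid: True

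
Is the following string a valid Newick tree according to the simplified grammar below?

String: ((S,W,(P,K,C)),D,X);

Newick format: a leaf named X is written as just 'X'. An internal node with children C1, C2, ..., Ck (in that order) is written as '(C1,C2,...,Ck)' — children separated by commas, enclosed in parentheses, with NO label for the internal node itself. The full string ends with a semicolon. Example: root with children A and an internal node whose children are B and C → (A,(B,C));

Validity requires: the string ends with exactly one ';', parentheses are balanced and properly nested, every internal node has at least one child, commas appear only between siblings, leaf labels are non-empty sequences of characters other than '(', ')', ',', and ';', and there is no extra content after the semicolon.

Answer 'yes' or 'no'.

Answer: yes

Derivation:
Input: ((S,W,(P,K,C)),D,X);
Paren balance: 3 '(' vs 3 ')' OK
Ends with single ';': True
Full parse: OK
Valid: True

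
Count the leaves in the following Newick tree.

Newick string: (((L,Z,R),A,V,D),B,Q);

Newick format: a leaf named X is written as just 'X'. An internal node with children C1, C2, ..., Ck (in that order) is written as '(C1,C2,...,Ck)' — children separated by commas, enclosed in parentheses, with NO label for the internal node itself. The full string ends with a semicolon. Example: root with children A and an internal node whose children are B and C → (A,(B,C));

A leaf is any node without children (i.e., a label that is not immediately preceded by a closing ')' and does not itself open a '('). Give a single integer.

Answer: 8

Derivation:
Newick: (((L,Z,R),A,V,D),B,Q);
Scan left-to-right; a leaf is any maximal label run not followed by '(':
  pos 3: leaf 'L' → count = 1
  pos 5: leaf 'Z' → count = 2
  pos 7: leaf 'R' → count = 3
  pos 10: leaf 'A' → count = 4
  pos 12: leaf 'V' → count = 5
  pos 14: leaf 'D' → count = 6
  pos 17: leaf 'B' → count = 7
  pos 19: leaf 'Q' → count = 8
Total leaves: 8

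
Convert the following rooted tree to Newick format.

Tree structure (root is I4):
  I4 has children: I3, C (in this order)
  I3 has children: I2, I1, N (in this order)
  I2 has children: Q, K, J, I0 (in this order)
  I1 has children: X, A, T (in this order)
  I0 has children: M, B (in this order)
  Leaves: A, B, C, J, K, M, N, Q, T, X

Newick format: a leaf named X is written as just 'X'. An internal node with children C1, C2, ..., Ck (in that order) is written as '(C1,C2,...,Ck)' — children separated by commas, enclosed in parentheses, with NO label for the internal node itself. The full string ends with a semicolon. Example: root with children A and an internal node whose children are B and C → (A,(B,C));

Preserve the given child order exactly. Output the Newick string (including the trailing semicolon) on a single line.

internal I4 with children ['I3', 'C']
  internal I3 with children ['I2', 'I1', 'N']
    internal I2 with children ['Q', 'K', 'J', 'I0']
      leaf 'Q' → 'Q'
      leaf 'K' → 'K'
      leaf 'J' → 'J'
      internal I0 with children ['M', 'B']
        leaf 'M' → 'M'
        leaf 'B' → 'B'
      → '(M,B)'
    → '(Q,K,J,(M,B))'
    internal I1 with children ['X', 'A', 'T']
      leaf 'X' → 'X'
      leaf 'A' → 'A'
      leaf 'T' → 'T'
    → '(X,A,T)'
    leaf 'N' → 'N'
  → '((Q,K,J,(M,B)),(X,A,T),N)'
  leaf 'C' → 'C'
→ '(((Q,K,J,(M,B)),(X,A,T),N),C)'
Final: (((Q,K,J,(M,B)),(X,A,T),N),C);

Answer: (((Q,K,J,(M,B)),(X,A,T),N),C);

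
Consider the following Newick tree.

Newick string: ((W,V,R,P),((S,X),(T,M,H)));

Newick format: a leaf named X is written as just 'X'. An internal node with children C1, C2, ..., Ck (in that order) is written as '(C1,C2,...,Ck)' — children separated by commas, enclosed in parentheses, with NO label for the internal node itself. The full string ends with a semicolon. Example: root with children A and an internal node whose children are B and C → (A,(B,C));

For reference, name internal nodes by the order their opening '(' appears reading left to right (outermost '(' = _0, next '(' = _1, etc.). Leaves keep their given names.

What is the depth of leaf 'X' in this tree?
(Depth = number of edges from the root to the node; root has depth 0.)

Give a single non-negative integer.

Newick: ((W,V,R,P),((S,X),(T,M,H)));
Naming internals by '(' encounter order: outermost '(' = _0, next = _1, ...
Query node: X
Path from root: _0 -> _2 -> _3 -> X
Depth of X: 3 (number of edges from root)

Answer: 3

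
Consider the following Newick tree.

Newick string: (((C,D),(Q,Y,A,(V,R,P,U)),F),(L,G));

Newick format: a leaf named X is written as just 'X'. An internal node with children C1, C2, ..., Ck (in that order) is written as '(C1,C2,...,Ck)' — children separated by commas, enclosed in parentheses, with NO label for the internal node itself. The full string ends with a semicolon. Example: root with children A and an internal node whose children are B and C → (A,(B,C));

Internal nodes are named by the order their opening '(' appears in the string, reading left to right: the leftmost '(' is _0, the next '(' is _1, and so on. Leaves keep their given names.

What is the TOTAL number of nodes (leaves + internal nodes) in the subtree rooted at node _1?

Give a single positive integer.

Answer: 14

Derivation:
Newick: (((C,D),(Q,Y,A,(V,R,P,U)),F),(L,G));
Locate _1: it is the '(' at position 1 (the 2nd '(' reading left to right).
Query: subtree rooted at _1
_1: subtree_size = 1 + 13
  _2: subtree_size = 1 + 2
    C: subtree_size = 1 + 0
    D: subtree_size = 1 + 0
  _3: subtree_size = 1 + 8
    Q: subtree_size = 1 + 0
    Y: subtree_size = 1 + 0
    A: subtree_size = 1 + 0
    _4: subtree_size = 1 + 4
      V: subtree_size = 1 + 0
      R: subtree_size = 1 + 0
      P: subtree_size = 1 + 0
      U: subtree_size = 1 + 0
  F: subtree_size = 1 + 0
Total subtree size of _1: 14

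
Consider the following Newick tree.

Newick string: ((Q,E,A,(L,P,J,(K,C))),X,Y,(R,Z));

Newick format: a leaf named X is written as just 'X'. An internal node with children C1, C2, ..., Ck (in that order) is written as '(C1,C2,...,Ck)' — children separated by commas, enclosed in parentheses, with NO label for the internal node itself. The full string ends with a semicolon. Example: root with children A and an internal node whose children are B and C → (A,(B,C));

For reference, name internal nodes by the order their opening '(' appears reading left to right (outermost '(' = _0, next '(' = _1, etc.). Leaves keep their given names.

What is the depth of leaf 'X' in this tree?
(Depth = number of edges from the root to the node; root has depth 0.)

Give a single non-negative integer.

Answer: 1

Derivation:
Newick: ((Q,E,A,(L,P,J,(K,C))),X,Y,(R,Z));
Naming internals by '(' encounter order: outermost '(' = _0, next = _1, ...
Query node: X
Path from root: _0 -> X
Depth of X: 1 (number of edges from root)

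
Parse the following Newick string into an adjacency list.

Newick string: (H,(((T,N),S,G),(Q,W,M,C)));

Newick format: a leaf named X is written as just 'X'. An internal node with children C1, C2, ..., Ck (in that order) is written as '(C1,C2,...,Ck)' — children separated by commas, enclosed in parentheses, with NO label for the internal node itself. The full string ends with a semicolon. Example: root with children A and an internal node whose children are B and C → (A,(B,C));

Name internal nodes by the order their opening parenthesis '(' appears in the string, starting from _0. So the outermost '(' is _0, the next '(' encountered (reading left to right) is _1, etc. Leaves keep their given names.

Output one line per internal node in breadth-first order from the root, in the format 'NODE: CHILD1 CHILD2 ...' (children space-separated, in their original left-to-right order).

Input: (H,(((T,N),S,G),(Q,W,M,C)));
Scanning left-to-right, naming '(' by encounter order:
  pos 0: '(' -> open internal node _0 (depth 1)
  pos 3: '(' -> open internal node _1 (depth 2)
  pos 4: '(' -> open internal node _2 (depth 3)
  pos 5: '(' -> open internal node _3 (depth 4)
  pos 9: ')' -> close internal node _3 (now at depth 3)
  pos 14: ')' -> close internal node _2 (now at depth 2)
  pos 16: '(' -> open internal node _4 (depth 3)
  pos 24: ')' -> close internal node _4 (now at depth 2)
  pos 25: ')' -> close internal node _1 (now at depth 1)
  pos 26: ')' -> close internal node _0 (now at depth 0)
Total internal nodes: 5
BFS adjacency from root:
  _0: H _1
  _1: _2 _4
  _2: _3 S G
  _4: Q W M C
  _3: T N

Answer: _0: H _1
_1: _2 _4
_2: _3 S G
_4: Q W M C
_3: T N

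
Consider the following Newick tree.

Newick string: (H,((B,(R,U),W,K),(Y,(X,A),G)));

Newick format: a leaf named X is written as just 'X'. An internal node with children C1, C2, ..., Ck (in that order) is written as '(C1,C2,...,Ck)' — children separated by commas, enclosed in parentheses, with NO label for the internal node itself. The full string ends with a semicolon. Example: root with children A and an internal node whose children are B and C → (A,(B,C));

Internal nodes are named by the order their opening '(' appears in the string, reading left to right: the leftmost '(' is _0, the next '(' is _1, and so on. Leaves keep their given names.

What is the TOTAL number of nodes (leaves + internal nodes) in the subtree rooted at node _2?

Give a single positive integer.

Newick: (H,((B,(R,U),W,K),(Y,(X,A),G)));
Locate _2: it is the '(' at position 4 (the 3rd '(' reading left to right).
Query: subtree rooted at _2
_2: subtree_size = 1 + 6
  B: subtree_size = 1 + 0
  _3: subtree_size = 1 + 2
    R: subtree_size = 1 + 0
    U: subtree_size = 1 + 0
  W: subtree_size = 1 + 0
  K: subtree_size = 1 + 0
Total subtree size of _2: 7

Answer: 7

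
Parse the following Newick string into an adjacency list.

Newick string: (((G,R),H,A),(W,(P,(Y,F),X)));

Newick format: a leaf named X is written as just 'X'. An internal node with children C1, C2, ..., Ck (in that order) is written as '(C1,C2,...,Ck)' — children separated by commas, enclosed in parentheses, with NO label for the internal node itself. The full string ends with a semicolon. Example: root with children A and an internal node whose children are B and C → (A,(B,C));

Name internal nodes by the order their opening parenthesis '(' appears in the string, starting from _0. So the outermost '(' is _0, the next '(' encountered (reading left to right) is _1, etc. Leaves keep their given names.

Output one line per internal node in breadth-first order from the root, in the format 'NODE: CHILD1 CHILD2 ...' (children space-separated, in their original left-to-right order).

Input: (((G,R),H,A),(W,(P,(Y,F),X)));
Scanning left-to-right, naming '(' by encounter order:
  pos 0: '(' -> open internal node _0 (depth 1)
  pos 1: '(' -> open internal node _1 (depth 2)
  pos 2: '(' -> open internal node _2 (depth 3)
  pos 6: ')' -> close internal node _2 (now at depth 2)
  pos 11: ')' -> close internal node _1 (now at depth 1)
  pos 13: '(' -> open internal node _3 (depth 2)
  pos 16: '(' -> open internal node _4 (depth 3)
  pos 19: '(' -> open internal node _5 (depth 4)
  pos 23: ')' -> close internal node _5 (now at depth 3)
  pos 26: ')' -> close internal node _4 (now at depth 2)
  pos 27: ')' -> close internal node _3 (now at depth 1)
  pos 28: ')' -> close internal node _0 (now at depth 0)
Total internal nodes: 6
BFS adjacency from root:
  _0: _1 _3
  _1: _2 H A
  _3: W _4
  _2: G R
  _4: P _5 X
  _5: Y F

Answer: _0: _1 _3
_1: _2 H A
_3: W _4
_2: G R
_4: P _5 X
_5: Y F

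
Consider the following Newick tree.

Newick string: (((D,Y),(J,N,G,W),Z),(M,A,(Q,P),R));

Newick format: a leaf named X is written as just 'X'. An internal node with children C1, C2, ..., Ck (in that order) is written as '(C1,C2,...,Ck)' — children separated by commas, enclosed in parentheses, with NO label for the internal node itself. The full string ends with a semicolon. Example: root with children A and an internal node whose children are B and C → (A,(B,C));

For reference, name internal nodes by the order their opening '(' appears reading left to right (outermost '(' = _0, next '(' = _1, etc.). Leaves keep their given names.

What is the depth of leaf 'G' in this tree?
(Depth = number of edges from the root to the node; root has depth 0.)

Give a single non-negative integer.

Newick: (((D,Y),(J,N,G,W),Z),(M,A,(Q,P),R));
Naming internals by '(' encounter order: outermost '(' = _0, next = _1, ...
Query node: G
Path from root: _0 -> _1 -> _3 -> G
Depth of G: 3 (number of edges from root)

Answer: 3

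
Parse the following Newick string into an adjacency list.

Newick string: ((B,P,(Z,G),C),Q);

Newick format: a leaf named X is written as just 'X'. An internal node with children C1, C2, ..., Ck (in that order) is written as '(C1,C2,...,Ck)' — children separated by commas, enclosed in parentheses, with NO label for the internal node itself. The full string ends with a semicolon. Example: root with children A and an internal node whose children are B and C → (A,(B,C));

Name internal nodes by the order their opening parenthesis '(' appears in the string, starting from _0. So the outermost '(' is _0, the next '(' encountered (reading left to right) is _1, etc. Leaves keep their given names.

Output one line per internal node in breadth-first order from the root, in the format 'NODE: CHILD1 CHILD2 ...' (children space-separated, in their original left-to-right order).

Answer: _0: _1 Q
_1: B P _2 C
_2: Z G

Derivation:
Input: ((B,P,(Z,G),C),Q);
Scanning left-to-right, naming '(' by encounter order:
  pos 0: '(' -> open internal node _0 (depth 1)
  pos 1: '(' -> open internal node _1 (depth 2)
  pos 6: '(' -> open internal node _2 (depth 3)
  pos 10: ')' -> close internal node _2 (now at depth 2)
  pos 13: ')' -> close internal node _1 (now at depth 1)
  pos 16: ')' -> close internal node _0 (now at depth 0)
Total internal nodes: 3
BFS adjacency from root:
  _0: _1 Q
  _1: B P _2 C
  _2: Z G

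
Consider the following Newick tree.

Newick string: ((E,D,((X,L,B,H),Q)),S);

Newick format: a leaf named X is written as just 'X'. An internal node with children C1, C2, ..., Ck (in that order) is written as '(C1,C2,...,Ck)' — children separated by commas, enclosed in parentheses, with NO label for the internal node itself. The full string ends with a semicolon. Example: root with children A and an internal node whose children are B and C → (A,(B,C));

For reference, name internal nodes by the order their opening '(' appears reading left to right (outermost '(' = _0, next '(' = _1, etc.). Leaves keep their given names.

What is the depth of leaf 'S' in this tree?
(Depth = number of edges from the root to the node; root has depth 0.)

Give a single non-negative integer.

Newick: ((E,D,((X,L,B,H),Q)),S);
Naming internals by '(' encounter order: outermost '(' = _0, next = _1, ...
Query node: S
Path from root: _0 -> S
Depth of S: 1 (number of edges from root)

Answer: 1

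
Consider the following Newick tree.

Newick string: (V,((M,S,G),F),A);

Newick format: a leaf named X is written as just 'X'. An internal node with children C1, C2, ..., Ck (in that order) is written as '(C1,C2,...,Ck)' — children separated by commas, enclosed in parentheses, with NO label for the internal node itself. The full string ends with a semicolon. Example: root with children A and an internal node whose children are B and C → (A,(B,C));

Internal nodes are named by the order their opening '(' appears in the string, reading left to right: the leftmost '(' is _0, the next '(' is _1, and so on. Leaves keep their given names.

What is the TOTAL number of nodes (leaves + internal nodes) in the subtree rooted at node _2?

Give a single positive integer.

Newick: (V,((M,S,G),F),A);
Locate _2: it is the '(' at position 4 (the 3rd '(' reading left to right).
Query: subtree rooted at _2
_2: subtree_size = 1 + 3
  M: subtree_size = 1 + 0
  S: subtree_size = 1 + 0
  G: subtree_size = 1 + 0
Total subtree size of _2: 4

Answer: 4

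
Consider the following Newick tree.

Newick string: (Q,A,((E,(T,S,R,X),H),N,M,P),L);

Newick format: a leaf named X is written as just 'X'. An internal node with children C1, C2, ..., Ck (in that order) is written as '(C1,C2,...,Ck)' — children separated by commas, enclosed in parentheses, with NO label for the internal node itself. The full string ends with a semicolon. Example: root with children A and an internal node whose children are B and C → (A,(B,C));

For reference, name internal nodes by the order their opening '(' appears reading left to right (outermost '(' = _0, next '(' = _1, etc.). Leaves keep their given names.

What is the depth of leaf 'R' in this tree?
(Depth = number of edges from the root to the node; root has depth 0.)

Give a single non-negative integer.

Answer: 4

Derivation:
Newick: (Q,A,((E,(T,S,R,X),H),N,M,P),L);
Naming internals by '(' encounter order: outermost '(' = _0, next = _1, ...
Query node: R
Path from root: _0 -> _1 -> _2 -> _3 -> R
Depth of R: 4 (number of edges from root)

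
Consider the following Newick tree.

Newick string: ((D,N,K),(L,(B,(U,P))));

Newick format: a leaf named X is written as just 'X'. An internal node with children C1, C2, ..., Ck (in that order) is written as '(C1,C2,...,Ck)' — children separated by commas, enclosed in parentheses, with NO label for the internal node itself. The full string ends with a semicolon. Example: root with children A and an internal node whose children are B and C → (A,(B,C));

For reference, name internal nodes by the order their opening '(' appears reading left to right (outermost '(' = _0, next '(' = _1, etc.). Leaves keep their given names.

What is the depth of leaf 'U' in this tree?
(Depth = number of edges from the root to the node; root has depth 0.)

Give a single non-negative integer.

Newick: ((D,N,K),(L,(B,(U,P))));
Naming internals by '(' encounter order: outermost '(' = _0, next = _1, ...
Query node: U
Path from root: _0 -> _2 -> _3 -> _4 -> U
Depth of U: 4 (number of edges from root)

Answer: 4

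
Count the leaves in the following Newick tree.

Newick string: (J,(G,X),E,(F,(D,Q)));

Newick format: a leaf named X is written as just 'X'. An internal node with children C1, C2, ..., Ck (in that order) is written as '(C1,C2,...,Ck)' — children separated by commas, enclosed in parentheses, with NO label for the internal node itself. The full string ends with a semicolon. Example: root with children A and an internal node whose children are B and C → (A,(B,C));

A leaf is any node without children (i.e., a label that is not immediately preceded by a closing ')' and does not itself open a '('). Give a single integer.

Answer: 7

Derivation:
Newick: (J,(G,X),E,(F,(D,Q)));
Scan left-to-right; a leaf is any maximal label run not followed by '(':
  pos 1: leaf 'J' → count = 1
  pos 4: leaf 'G' → count = 2
  pos 6: leaf 'X' → count = 3
  pos 9: leaf 'E' → count = 4
  pos 12: leaf 'F' → count = 5
  pos 15: leaf 'D' → count = 6
  pos 17: leaf 'Q' → count = 7
Total leaves: 7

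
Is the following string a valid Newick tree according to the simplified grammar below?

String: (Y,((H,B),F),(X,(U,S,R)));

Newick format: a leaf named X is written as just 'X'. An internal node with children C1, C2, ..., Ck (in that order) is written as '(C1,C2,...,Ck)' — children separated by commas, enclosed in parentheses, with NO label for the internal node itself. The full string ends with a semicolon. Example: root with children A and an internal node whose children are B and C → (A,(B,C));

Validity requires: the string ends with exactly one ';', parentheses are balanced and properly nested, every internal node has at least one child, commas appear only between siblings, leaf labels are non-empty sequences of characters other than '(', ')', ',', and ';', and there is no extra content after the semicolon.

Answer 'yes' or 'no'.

Input: (Y,((H,B),F),(X,(U,S,R)));
Paren balance: 5 '(' vs 5 ')' OK
Ends with single ';': True
Full parse: OK
Valid: True

Answer: yes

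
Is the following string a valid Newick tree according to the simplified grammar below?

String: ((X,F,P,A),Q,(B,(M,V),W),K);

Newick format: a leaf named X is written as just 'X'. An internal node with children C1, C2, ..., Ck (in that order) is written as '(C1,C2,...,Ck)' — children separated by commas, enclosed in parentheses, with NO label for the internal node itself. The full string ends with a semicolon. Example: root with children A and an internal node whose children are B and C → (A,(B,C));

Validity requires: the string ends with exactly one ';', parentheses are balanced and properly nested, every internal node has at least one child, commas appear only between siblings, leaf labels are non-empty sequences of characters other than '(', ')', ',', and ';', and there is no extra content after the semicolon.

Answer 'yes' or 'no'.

Answer: yes

Derivation:
Input: ((X,F,P,A),Q,(B,(M,V),W),K);
Paren balance: 4 '(' vs 4 ')' OK
Ends with single ';': True
Full parse: OK
Valid: True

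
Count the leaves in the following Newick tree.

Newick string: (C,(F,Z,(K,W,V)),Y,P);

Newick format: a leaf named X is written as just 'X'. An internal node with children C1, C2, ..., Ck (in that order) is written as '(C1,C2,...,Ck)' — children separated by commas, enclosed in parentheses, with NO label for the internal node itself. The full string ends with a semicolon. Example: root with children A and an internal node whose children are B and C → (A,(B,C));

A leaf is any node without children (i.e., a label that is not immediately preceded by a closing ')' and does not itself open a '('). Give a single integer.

Answer: 8

Derivation:
Newick: (C,(F,Z,(K,W,V)),Y,P);
Scan left-to-right; a leaf is any maximal label run not followed by '(':
  pos 1: leaf 'C' → count = 1
  pos 4: leaf 'F' → count = 2
  pos 6: leaf 'Z' → count = 3
  pos 9: leaf 'K' → count = 4
  pos 11: leaf 'W' → count = 5
  pos 13: leaf 'V' → count = 6
  pos 17: leaf 'Y' → count = 7
  pos 19: leaf 'P' → count = 8
Total leaves: 8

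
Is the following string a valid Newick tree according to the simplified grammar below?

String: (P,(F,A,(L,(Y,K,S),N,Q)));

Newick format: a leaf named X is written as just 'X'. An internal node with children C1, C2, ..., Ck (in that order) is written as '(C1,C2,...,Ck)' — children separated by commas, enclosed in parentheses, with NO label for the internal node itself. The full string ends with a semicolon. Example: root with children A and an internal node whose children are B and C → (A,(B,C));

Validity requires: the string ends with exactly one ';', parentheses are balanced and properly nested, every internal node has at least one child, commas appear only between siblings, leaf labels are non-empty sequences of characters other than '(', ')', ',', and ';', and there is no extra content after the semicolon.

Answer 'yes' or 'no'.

Answer: yes

Derivation:
Input: (P,(F,A,(L,(Y,K,S),N,Q)));
Paren balance: 4 '(' vs 4 ')' OK
Ends with single ';': True
Full parse: OK
Valid: True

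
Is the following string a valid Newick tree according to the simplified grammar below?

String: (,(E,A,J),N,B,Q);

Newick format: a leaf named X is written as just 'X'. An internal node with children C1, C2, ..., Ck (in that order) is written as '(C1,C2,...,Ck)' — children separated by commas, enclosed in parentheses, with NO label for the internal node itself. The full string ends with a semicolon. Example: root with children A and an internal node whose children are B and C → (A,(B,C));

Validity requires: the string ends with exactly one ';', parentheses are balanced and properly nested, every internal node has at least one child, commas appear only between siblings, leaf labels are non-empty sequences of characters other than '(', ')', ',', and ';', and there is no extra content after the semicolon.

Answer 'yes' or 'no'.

Answer: no

Derivation:
Input: (,(E,A,J),N,B,Q);
Paren balance: 2 '(' vs 2 ')' OK
Ends with single ';': True
Full parse: FAILS (empty leaf label at pos 1)
Valid: False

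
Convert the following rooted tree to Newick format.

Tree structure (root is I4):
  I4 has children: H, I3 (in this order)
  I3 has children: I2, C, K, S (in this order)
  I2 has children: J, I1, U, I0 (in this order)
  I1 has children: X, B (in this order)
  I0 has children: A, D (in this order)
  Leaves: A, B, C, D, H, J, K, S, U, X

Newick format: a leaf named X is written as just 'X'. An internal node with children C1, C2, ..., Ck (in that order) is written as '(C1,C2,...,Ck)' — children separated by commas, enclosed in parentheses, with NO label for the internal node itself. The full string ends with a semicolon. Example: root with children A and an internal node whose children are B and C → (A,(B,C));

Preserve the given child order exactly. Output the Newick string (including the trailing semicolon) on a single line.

Answer: (H,((J,(X,B),U,(A,D)),C,K,S));

Derivation:
internal I4 with children ['H', 'I3']
  leaf 'H' → 'H'
  internal I3 with children ['I2', 'C', 'K', 'S']
    internal I2 with children ['J', 'I1', 'U', 'I0']
      leaf 'J' → 'J'
      internal I1 with children ['X', 'B']
        leaf 'X' → 'X'
        leaf 'B' → 'B'
      → '(X,B)'
      leaf 'U' → 'U'
      internal I0 with children ['A', 'D']
        leaf 'A' → 'A'
        leaf 'D' → 'D'
      → '(A,D)'
    → '(J,(X,B),U,(A,D))'
    leaf 'C' → 'C'
    leaf 'K' → 'K'
    leaf 'S' → 'S'
  → '((J,(X,B),U,(A,D)),C,K,S)'
→ '(H,((J,(X,B),U,(A,D)),C,K,S))'
Final: (H,((J,(X,B),U,(A,D)),C,K,S));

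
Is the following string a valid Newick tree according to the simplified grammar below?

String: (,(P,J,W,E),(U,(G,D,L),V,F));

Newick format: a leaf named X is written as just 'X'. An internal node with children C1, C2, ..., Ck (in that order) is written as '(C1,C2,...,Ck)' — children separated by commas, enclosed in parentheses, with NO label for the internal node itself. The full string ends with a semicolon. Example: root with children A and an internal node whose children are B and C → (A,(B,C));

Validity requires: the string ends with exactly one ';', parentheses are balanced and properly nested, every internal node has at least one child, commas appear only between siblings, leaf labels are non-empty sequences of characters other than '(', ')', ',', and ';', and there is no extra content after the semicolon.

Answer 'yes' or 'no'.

Input: (,(P,J,W,E),(U,(G,D,L),V,F));
Paren balance: 4 '(' vs 4 ')' OK
Ends with single ';': True
Full parse: FAILS (empty leaf label at pos 1)
Valid: False

Answer: no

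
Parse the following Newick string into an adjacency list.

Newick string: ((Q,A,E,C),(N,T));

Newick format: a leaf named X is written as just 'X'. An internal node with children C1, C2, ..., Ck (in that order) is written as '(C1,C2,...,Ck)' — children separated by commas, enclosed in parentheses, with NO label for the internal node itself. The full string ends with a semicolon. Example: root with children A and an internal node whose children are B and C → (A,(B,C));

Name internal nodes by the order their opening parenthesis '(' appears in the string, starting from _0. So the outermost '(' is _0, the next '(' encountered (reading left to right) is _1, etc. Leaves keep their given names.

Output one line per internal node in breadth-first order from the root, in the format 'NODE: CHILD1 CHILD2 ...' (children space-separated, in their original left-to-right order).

Answer: _0: _1 _2
_1: Q A E C
_2: N T

Derivation:
Input: ((Q,A,E,C),(N,T));
Scanning left-to-right, naming '(' by encounter order:
  pos 0: '(' -> open internal node _0 (depth 1)
  pos 1: '(' -> open internal node _1 (depth 2)
  pos 9: ')' -> close internal node _1 (now at depth 1)
  pos 11: '(' -> open internal node _2 (depth 2)
  pos 15: ')' -> close internal node _2 (now at depth 1)
  pos 16: ')' -> close internal node _0 (now at depth 0)
Total internal nodes: 3
BFS adjacency from root:
  _0: _1 _2
  _1: Q A E C
  _2: N T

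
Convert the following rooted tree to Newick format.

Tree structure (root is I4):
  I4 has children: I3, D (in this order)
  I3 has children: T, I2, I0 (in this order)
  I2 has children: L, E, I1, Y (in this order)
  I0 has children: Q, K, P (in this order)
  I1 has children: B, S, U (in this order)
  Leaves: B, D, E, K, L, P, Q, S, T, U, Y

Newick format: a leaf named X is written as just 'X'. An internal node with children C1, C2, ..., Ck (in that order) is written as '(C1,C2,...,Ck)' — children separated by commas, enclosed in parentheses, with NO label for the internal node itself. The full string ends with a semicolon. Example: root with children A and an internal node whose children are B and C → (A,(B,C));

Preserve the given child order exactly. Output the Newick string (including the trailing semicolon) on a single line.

Answer: ((T,(L,E,(B,S,U),Y),(Q,K,P)),D);

Derivation:
internal I4 with children ['I3', 'D']
  internal I3 with children ['T', 'I2', 'I0']
    leaf 'T' → 'T'
    internal I2 with children ['L', 'E', 'I1', 'Y']
      leaf 'L' → 'L'
      leaf 'E' → 'E'
      internal I1 with children ['B', 'S', 'U']
        leaf 'B' → 'B'
        leaf 'S' → 'S'
        leaf 'U' → 'U'
      → '(B,S,U)'
      leaf 'Y' → 'Y'
    → '(L,E,(B,S,U),Y)'
    internal I0 with children ['Q', 'K', 'P']
      leaf 'Q' → 'Q'
      leaf 'K' → 'K'
      leaf 'P' → 'P'
    → '(Q,K,P)'
  → '(T,(L,E,(B,S,U),Y),(Q,K,P))'
  leaf 'D' → 'D'
→ '((T,(L,E,(B,S,U),Y),(Q,K,P)),D)'
Final: ((T,(L,E,(B,S,U),Y),(Q,K,P)),D);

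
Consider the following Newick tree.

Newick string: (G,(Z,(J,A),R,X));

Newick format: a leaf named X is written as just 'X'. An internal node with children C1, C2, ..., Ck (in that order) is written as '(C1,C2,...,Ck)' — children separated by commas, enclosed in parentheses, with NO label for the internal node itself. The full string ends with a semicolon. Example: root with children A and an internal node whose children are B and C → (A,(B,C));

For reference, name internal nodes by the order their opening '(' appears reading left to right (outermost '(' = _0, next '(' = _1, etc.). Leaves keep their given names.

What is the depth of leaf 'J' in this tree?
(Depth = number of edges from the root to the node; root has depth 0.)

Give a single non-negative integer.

Answer: 3

Derivation:
Newick: (G,(Z,(J,A),R,X));
Naming internals by '(' encounter order: outermost '(' = _0, next = _1, ...
Query node: J
Path from root: _0 -> _1 -> _2 -> J
Depth of J: 3 (number of edges from root)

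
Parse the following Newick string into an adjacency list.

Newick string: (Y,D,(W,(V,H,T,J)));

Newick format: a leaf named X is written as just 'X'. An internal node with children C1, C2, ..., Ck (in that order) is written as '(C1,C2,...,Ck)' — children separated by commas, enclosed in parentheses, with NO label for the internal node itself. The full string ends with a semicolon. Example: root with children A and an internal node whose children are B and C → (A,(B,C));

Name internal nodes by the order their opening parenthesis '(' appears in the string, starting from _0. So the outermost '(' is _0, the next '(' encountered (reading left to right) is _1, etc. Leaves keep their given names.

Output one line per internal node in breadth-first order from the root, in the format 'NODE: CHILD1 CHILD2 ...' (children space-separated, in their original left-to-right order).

Answer: _0: Y D _1
_1: W _2
_2: V H T J

Derivation:
Input: (Y,D,(W,(V,H,T,J)));
Scanning left-to-right, naming '(' by encounter order:
  pos 0: '(' -> open internal node _0 (depth 1)
  pos 5: '(' -> open internal node _1 (depth 2)
  pos 8: '(' -> open internal node _2 (depth 3)
  pos 16: ')' -> close internal node _2 (now at depth 2)
  pos 17: ')' -> close internal node _1 (now at depth 1)
  pos 18: ')' -> close internal node _0 (now at depth 0)
Total internal nodes: 3
BFS adjacency from root:
  _0: Y D _1
  _1: W _2
  _2: V H T J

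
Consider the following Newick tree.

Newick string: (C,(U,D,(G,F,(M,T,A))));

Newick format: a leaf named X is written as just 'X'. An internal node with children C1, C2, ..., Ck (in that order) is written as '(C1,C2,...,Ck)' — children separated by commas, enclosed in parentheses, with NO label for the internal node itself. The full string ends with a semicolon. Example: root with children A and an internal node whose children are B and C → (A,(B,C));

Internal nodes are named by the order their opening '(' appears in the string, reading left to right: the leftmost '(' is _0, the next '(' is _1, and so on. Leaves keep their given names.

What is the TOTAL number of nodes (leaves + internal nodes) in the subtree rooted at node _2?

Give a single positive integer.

Newick: (C,(U,D,(G,F,(M,T,A))));
Locate _2: it is the '(' at position 8 (the 3rd '(' reading left to right).
Query: subtree rooted at _2
_2: subtree_size = 1 + 6
  G: subtree_size = 1 + 0
  F: subtree_size = 1 + 0
  _3: subtree_size = 1 + 3
    M: subtree_size = 1 + 0
    T: subtree_size = 1 + 0
    A: subtree_size = 1 + 0
Total subtree size of _2: 7

Answer: 7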